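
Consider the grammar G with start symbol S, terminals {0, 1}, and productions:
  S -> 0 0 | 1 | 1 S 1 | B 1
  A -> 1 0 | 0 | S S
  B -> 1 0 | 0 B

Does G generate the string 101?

yes

S ⇒ B1 ⇒ 101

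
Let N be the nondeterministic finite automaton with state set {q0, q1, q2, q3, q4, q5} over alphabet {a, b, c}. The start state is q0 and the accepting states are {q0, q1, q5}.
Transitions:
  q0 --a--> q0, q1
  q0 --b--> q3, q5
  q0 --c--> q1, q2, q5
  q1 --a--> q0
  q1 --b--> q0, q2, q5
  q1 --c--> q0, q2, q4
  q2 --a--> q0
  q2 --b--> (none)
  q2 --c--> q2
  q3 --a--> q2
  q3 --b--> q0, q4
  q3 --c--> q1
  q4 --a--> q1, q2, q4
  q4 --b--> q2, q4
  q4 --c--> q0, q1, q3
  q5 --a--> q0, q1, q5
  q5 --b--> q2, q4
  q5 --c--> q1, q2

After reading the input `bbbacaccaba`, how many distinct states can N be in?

Start: {q0}
read b: {q3, q5}
read b: {q0, q2, q4}
read b: {q2, q3, q4, q5}
read a: {q0, q1, q2, q4, q5}
read c: {q0, q1, q2, q3, q4, q5}
read a: {q0, q1, q2, q4, q5}
read c: {q0, q1, q2, q3, q4, q5}
read c: {q0, q1, q2, q3, q4, q5}
read a: {q0, q1, q2, q4, q5}
read b: {q0, q2, q3, q4, q5}
read a: {q0, q1, q2, q4, q5}
Final reachable set {q0, q1, q2, q4, q5} has 5 states.

5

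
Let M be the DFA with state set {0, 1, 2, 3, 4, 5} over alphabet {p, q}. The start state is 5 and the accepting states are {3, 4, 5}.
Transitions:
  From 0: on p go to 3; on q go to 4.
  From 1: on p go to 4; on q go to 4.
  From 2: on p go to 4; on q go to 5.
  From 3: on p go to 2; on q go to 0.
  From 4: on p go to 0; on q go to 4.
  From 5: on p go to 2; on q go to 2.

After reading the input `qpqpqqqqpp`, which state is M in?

3

5 --q--> 2
2 --p--> 4
4 --q--> 4
4 --p--> 0
0 --q--> 4
4 --q--> 4
4 --q--> 4
4 --q--> 4
4 --p--> 0
0 --p--> 3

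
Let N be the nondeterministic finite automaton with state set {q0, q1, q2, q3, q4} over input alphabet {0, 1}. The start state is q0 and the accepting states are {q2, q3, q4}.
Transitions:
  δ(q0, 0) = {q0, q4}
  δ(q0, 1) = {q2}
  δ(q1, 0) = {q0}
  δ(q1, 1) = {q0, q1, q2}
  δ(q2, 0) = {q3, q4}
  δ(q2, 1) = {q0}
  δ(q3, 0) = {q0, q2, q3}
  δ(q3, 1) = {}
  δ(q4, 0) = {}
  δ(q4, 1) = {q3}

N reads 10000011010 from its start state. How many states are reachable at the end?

4

Start: {q0}
read 1: {q2}
read 0: {q3, q4}
read 0: {q0, q2, q3}
read 0: {q0, q2, q3, q4}
read 0: {q0, q2, q3, q4}
read 0: {q0, q2, q3, q4}
read 1: {q0, q2, q3}
read 1: {q0, q2}
read 0: {q0, q3, q4}
read 1: {q2, q3}
read 0: {q0, q2, q3, q4}
Final reachable set {q0, q2, q3, q4} has 4 states.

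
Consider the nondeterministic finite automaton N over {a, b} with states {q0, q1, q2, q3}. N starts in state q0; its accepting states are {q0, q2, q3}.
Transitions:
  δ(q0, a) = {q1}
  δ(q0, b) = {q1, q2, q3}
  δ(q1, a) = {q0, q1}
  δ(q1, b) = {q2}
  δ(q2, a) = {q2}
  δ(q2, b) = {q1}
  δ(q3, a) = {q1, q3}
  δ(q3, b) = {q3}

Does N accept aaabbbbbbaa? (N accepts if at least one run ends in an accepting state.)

accepted

Start: {q0}
read a: {q1}
read a: {q0, q1}
read a: {q0, q1}
read b: {q1, q2, q3}
read b: {q1, q2, q3}
read b: {q1, q2, q3}
read b: {q1, q2, q3}
read b: {q1, q2, q3}
read b: {q1, q2, q3}
read a: {q0, q1, q2, q3}
read a: {q0, q1, q2, q3}
Reachable ∩ accepting = {q0, q2, q3} — nonempty.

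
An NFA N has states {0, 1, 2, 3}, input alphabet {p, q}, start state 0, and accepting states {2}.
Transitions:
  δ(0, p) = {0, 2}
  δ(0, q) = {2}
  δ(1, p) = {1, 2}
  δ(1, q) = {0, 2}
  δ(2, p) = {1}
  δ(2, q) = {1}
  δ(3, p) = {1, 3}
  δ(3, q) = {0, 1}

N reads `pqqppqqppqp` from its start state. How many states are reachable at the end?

Start: {0}
read p: {0, 2}
read q: {1, 2}
read q: {0, 1, 2}
read p: {0, 1, 2}
read p: {0, 1, 2}
read q: {0, 1, 2}
read q: {0, 1, 2}
read p: {0, 1, 2}
read p: {0, 1, 2}
read q: {0, 1, 2}
read p: {0, 1, 2}
Final reachable set {0, 1, 2} has 3 states.

3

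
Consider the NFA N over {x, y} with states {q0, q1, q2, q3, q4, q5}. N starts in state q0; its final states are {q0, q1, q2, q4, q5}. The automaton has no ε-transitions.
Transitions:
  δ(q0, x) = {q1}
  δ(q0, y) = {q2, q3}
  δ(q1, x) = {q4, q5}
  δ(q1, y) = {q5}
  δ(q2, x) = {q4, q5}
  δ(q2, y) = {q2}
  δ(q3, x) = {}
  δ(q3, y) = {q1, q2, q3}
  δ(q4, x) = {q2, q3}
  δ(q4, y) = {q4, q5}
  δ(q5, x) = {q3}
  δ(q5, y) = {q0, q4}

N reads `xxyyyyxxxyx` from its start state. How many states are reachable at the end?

Start: {q0}
read x: {q1}
read x: {q4, q5}
read y: {q0, q4, q5}
read y: {q0, q2, q3, q4, q5}
read y: {q0, q1, q2, q3, q4, q5}
read y: {q0, q1, q2, q3, q4, q5}
read x: {q1, q2, q3, q4, q5}
read x: {q2, q3, q4, q5}
read x: {q2, q3, q4, q5}
read y: {q0, q1, q2, q3, q4, q5}
read x: {q1, q2, q3, q4, q5}
Final reachable set {q1, q2, q3, q4, q5} has 5 states.

5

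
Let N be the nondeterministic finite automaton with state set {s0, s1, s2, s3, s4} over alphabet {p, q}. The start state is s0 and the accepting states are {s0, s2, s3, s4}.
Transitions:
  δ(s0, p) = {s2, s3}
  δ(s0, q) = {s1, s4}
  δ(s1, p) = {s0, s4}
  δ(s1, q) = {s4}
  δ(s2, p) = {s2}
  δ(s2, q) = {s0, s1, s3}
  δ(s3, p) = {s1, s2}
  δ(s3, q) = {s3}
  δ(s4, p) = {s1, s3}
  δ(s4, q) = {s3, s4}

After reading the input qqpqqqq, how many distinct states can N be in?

Start: {s0}
read q: {s1, s4}
read q: {s3, s4}
read p: {s1, s2, s3}
read q: {s0, s1, s3, s4}
read q: {s1, s3, s4}
read q: {s3, s4}
read q: {s3, s4}
Final reachable set {s3, s4} has 2 states.

2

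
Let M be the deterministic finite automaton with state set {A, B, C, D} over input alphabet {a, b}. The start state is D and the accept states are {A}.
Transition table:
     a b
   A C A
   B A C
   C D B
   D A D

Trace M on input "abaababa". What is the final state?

C

D --a--> A
A --b--> A
A --a--> C
C --a--> D
D --b--> D
D --a--> A
A --b--> A
A --a--> C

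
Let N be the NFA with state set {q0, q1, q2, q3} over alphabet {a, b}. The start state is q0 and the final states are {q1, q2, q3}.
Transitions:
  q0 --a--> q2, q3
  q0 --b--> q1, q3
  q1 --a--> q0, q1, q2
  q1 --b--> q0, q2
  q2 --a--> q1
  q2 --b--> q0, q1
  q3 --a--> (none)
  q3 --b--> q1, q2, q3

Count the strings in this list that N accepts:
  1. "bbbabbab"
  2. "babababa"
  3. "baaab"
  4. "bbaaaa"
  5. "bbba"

5

"bbbabbab": accepted
"babababa": accepted
"baaab": accepted
"bbaaaa": accepted
"bbba": accepted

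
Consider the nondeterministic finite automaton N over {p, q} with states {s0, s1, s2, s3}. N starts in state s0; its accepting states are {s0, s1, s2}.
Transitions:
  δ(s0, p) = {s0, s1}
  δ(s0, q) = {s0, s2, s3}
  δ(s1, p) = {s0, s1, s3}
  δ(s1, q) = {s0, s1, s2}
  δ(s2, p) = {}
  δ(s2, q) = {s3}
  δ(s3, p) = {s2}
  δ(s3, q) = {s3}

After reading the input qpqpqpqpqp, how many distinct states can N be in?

Start: {s0}
read q: {s0, s2, s3}
read p: {s0, s1, s2}
read q: {s0, s1, s2, s3}
read p: {s0, s1, s2, s3}
read q: {s0, s1, s2, s3}
read p: {s0, s1, s2, s3}
read q: {s0, s1, s2, s3}
read p: {s0, s1, s2, s3}
read q: {s0, s1, s2, s3}
read p: {s0, s1, s2, s3}
Final reachable set {s0, s1, s2, s3} has 4 states.

4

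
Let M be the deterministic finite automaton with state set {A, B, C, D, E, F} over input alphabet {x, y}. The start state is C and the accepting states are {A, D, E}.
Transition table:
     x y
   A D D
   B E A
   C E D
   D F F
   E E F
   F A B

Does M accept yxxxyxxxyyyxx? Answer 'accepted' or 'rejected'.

accepted

C --y--> D
D --x--> F
F --x--> A
A --x--> D
D --y--> F
F --x--> A
A --x--> D
D --x--> F
F --y--> B
B --y--> A
A --y--> D
D --x--> F
F --x--> A
End in state A, which is an accepting state.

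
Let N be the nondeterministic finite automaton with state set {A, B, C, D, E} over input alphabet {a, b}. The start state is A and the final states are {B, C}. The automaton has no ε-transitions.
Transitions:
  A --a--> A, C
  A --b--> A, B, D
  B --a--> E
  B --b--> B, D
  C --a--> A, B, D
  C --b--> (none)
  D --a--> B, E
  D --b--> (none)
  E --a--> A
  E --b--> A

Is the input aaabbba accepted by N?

accepted

Start: {A}
read a: {A, C}
read a: {A, B, C, D}
read a: {A, B, C, D, E}
read b: {A, B, D}
read b: {A, B, D}
read b: {A, B, D}
read a: {A, B, C, E}
Reachable ∩ accepting = {B, C} — nonempty.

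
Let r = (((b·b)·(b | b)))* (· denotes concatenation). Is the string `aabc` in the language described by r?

no

aabc cannot be split into zero or more pieces each matching ((b·b)·(b|b)).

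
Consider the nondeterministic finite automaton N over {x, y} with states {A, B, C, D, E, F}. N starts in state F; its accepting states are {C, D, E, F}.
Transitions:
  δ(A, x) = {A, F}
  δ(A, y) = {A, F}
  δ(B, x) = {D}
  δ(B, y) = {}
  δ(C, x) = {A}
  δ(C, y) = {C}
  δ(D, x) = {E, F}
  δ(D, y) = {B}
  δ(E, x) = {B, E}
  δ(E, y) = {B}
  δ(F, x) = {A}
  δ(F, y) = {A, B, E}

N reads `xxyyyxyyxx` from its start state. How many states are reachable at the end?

5

Start: {F}
read x: {A}
read x: {A, F}
read y: {A, B, E, F}
read y: {A, B, E, F}
read y: {A, B, E, F}
read x: {A, B, D, E, F}
read y: {A, B, E, F}
read y: {A, B, E, F}
read x: {A, B, D, E, F}
read x: {A, B, D, E, F}
Final reachable set {A, B, D, E, F} has 5 states.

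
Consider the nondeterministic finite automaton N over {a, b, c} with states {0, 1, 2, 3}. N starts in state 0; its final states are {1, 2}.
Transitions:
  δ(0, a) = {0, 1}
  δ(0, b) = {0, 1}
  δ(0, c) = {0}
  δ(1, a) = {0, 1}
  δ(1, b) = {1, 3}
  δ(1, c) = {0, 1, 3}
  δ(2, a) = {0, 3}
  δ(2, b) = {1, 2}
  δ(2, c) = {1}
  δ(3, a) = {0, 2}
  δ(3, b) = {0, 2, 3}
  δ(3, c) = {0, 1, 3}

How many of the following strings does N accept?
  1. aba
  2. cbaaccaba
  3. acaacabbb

aba: accepted
cbaaccaba: accepted
acaacabbb: accepted

3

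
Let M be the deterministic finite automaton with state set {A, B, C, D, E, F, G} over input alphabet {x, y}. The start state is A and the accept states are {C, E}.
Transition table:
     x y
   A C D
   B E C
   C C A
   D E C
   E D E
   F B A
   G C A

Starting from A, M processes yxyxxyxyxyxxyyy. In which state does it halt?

C

A --y--> D
D --x--> E
E --y--> E
E --x--> D
D --x--> E
E --y--> E
E --x--> D
D --y--> C
C --x--> C
C --y--> A
A --x--> C
C --x--> C
C --y--> A
A --y--> D
D --y--> C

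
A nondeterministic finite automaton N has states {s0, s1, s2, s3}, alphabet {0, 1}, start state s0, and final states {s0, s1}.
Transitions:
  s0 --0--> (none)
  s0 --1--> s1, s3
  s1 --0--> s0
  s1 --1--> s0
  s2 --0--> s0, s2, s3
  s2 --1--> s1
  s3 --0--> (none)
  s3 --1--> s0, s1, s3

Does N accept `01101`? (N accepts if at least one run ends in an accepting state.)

Start: {s0}
read 0: {}
The reachable set is empty and stays empty for the remaining 4 symbols.
Reachable ∩ accepting = {} — empty.

rejected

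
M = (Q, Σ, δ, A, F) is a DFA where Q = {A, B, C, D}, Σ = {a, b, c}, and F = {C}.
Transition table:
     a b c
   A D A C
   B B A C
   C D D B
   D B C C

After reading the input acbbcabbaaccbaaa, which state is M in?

A --a--> D
D --c--> C
C --b--> D
D --b--> C
C --c--> B
B --a--> B
B --b--> A
A --b--> A
A --a--> D
D --a--> B
B --c--> C
C --c--> B
B --b--> A
A --a--> D
D --a--> B
B --a--> B

B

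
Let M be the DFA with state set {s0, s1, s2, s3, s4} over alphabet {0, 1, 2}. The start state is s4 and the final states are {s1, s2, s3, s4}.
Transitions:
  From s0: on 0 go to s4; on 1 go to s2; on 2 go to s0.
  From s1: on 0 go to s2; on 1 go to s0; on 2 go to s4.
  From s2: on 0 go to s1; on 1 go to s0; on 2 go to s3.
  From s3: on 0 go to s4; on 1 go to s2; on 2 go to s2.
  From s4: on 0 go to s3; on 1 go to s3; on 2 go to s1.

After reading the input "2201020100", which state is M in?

s4 --2--> s1
s1 --2--> s4
s4 --0--> s3
s3 --1--> s2
s2 --0--> s1
s1 --2--> s4
s4 --0--> s3
s3 --1--> s2
s2 --0--> s1
s1 --0--> s2

s2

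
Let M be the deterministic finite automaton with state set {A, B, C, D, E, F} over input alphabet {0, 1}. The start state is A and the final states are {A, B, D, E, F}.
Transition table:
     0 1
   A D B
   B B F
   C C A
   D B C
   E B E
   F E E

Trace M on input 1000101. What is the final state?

A --1--> B
B --0--> B
B --0--> B
B --0--> B
B --1--> F
F --0--> E
E --1--> E

E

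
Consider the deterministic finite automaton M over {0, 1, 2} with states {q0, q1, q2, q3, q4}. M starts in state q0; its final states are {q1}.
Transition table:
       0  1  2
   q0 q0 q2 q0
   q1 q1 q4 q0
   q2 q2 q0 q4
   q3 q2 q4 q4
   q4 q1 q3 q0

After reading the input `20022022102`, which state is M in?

q0 --2--> q0
q0 --0--> q0
q0 --0--> q0
q0 --2--> q0
q0 --2--> q0
q0 --0--> q0
q0 --2--> q0
q0 --2--> q0
q0 --1--> q2
q2 --0--> q2
q2 --2--> q4

q4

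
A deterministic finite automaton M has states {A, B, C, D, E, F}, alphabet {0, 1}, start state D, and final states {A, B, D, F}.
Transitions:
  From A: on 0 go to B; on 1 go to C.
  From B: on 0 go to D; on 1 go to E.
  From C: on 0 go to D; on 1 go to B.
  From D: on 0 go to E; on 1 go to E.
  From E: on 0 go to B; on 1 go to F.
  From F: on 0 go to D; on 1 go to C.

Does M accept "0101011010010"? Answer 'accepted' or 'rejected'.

D --0--> E
E --1--> F
F --0--> D
D --1--> E
E --0--> B
B --1--> E
E --1--> F
F --0--> D
D --1--> E
E --0--> B
B --0--> D
D --1--> E
E --0--> B
End in state B, which is an accepting state.

accepted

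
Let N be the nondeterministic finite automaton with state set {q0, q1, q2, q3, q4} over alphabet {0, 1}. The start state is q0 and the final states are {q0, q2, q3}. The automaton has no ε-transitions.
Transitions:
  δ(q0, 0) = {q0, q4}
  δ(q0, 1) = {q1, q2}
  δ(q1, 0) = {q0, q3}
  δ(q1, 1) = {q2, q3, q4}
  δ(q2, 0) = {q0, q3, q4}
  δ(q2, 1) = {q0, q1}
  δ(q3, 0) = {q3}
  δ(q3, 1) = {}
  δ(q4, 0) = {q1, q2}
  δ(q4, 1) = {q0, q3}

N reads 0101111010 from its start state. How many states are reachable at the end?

5

Start: {q0}
read 0: {q0, q4}
read 1: {q0, q1, q2, q3}
read 0: {q0, q3, q4}
read 1: {q0, q1, q2, q3}
read 1: {q0, q1, q2, q3, q4}
read 1: {q0, q1, q2, q3, q4}
read 1: {q0, q1, q2, q3, q4}
read 0: {q0, q1, q2, q3, q4}
read 1: {q0, q1, q2, q3, q4}
read 0: {q0, q1, q2, q3, q4}
Final reachable set {q0, q1, q2, q3, q4} has 5 states.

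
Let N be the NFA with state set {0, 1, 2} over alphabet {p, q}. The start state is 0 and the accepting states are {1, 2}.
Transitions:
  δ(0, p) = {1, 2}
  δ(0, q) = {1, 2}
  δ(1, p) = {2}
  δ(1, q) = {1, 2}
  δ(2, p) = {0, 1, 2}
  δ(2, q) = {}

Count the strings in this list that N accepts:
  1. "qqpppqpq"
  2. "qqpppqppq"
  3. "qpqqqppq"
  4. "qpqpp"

"qqpppqpq": accepted
"qqpppqppq": accepted
"qpqqqppq": accepted
"qpqpp": accepted

4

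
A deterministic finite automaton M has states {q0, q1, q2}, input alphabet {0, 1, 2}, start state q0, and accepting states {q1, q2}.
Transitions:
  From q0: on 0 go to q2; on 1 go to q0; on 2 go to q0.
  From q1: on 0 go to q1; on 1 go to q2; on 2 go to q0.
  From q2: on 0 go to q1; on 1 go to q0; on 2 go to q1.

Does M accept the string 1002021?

q0 --1--> q0
q0 --0--> q2
q2 --0--> q1
q1 --2--> q0
q0 --0--> q2
q2 --2--> q1
q1 --1--> q2
End in state q2, which is an accepting state.

accepted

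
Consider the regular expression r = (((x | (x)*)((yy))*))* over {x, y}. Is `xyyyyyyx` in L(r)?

yes

Split into 5 pieces x · yy · yy · yy · x; each matches ((x|(x)*)((yy))*).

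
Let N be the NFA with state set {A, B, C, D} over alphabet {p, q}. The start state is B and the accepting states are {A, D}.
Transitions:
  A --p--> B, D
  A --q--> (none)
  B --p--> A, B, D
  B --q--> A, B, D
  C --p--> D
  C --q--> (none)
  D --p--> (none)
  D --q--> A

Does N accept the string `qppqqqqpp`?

Start: {B}
read q: {A, B, D}
read p: {A, B, D}
read p: {A, B, D}
read q: {A, B, D}
read q: {A, B, D}
read q: {A, B, D}
read q: {A, B, D}
read p: {A, B, D}
read p: {A, B, D}
Reachable ∩ accepting = {A, D} — nonempty.

accepted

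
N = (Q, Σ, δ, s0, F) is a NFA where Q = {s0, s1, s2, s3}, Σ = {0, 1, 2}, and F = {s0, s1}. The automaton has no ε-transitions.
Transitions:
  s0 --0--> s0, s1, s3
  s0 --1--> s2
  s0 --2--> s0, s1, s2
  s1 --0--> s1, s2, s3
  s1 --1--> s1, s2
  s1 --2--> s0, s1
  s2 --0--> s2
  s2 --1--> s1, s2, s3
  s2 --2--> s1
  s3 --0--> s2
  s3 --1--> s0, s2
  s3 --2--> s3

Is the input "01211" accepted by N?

accepted

Start: {s0}
read 0: {s0, s1, s3}
read 1: {s0, s1, s2}
read 2: {s0, s1, s2}
read 1: {s1, s2, s3}
read 1: {s0, s1, s2, s3}
Reachable ∩ accepting = {s0, s1} — nonempty.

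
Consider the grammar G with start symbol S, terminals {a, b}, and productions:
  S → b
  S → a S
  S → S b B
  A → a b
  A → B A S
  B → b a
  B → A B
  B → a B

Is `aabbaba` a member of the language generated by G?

S ⇒ SbB ⇒ aSbB ⇒ aaSbB ⇒ aabbB ⇒ aabbaB ⇒ aabbaba

yes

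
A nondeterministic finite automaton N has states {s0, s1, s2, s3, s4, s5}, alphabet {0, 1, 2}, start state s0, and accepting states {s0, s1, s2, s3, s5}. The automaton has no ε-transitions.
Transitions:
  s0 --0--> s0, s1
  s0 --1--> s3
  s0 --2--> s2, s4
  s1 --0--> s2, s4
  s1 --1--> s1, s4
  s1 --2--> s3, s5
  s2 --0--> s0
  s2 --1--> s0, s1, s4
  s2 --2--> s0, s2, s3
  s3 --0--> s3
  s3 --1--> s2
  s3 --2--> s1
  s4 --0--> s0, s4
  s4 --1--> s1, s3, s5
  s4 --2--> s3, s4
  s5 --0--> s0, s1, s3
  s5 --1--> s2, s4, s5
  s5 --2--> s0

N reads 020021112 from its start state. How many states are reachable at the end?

6

Start: {s0}
read 0: {s0, s1}
read 2: {s2, s3, s4, s5}
read 0: {s0, s1, s3, s4}
read 0: {s0, s1, s2, s3, s4}
read 2: {s0, s1, s2, s3, s4, s5}
read 1: {s0, s1, s2, s3, s4, s5}
read 1: {s0, s1, s2, s3, s4, s5}
read 1: {s0, s1, s2, s3, s4, s5}
read 2: {s0, s1, s2, s3, s4, s5}
Final reachable set {s0, s1, s2, s3, s4, s5} has 6 states.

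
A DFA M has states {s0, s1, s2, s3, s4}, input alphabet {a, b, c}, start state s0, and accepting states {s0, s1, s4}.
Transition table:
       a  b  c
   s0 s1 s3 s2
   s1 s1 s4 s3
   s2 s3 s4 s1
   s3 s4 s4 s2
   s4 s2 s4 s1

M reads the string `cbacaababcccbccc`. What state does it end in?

s0 --c--> s2
s2 --b--> s4
s4 --a--> s2
s2 --c--> s1
s1 --a--> s1
s1 --a--> s1
s1 --b--> s4
s4 --a--> s2
s2 --b--> s4
s4 --c--> s1
s1 --c--> s3
s3 --c--> s2
s2 --b--> s4
s4 --c--> s1
s1 --c--> s3
s3 --c--> s2

s2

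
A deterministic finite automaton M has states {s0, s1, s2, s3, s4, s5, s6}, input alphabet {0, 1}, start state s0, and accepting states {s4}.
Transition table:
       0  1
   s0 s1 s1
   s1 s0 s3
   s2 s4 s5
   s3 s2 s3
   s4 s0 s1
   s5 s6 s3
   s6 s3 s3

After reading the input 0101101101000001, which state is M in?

s0 --0--> s1
s1 --1--> s3
s3 --0--> s2
s2 --1--> s5
s5 --1--> s3
s3 --0--> s2
s2 --1--> s5
s5 --1--> s3
s3 --0--> s2
s2 --1--> s5
s5 --0--> s6
s6 --0--> s3
s3 --0--> s2
s2 --0--> s4
s4 --0--> s0
s0 --1--> s1

s1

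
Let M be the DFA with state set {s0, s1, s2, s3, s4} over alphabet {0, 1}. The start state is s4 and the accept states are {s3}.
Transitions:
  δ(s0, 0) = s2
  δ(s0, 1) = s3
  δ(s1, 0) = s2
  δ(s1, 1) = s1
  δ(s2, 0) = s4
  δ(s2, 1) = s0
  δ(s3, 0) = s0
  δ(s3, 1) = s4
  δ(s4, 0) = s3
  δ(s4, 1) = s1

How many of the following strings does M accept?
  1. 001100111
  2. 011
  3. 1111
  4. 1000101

0

001100111: rejected
011: rejected
1111: rejected
1000101: rejected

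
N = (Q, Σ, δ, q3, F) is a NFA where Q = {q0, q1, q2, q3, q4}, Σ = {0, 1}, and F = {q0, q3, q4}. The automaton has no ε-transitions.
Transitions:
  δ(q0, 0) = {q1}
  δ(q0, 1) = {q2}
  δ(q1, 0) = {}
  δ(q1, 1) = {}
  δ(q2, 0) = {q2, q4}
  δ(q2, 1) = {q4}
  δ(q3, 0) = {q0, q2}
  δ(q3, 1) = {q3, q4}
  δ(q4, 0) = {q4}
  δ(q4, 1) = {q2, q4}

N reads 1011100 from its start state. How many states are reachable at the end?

Start: {q3}
read 1: {q3, q4}
read 0: {q0, q2, q4}
read 1: {q2, q4}
read 1: {q2, q4}
read 1: {q2, q4}
read 0: {q2, q4}
read 0: {q2, q4}
Final reachable set {q2, q4} has 2 states.

2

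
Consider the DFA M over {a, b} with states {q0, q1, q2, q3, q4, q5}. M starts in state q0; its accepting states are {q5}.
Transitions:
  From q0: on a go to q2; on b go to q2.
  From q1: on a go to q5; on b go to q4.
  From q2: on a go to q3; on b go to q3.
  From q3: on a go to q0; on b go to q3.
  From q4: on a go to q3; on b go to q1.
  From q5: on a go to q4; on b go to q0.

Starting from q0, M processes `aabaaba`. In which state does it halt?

q0

q0 --a--> q2
q2 --a--> q3
q3 --b--> q3
q3 --a--> q0
q0 --a--> q2
q2 --b--> q3
q3 --a--> q0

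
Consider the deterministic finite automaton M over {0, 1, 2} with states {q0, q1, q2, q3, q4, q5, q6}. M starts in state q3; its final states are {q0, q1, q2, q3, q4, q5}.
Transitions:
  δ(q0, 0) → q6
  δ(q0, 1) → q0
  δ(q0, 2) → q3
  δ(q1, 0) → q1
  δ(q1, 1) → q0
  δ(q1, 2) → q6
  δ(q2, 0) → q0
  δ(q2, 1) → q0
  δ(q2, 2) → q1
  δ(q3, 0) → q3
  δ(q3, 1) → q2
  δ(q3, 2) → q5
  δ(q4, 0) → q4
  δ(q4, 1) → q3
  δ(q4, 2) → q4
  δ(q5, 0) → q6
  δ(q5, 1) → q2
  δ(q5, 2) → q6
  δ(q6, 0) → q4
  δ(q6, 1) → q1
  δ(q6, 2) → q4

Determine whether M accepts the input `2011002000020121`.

q3 --2--> q5
q5 --0--> q6
q6 --1--> q1
q1 --1--> q0
q0 --0--> q6
q6 --0--> q4
q4 --2--> q4
q4 --0--> q4
q4 --0--> q4
q4 --0--> q4
q4 --0--> q4
q4 --2--> q4
q4 --0--> q4
q4 --1--> q3
q3 --2--> q5
q5 --1--> q2
End in state q2, which is an accepting state.

accepted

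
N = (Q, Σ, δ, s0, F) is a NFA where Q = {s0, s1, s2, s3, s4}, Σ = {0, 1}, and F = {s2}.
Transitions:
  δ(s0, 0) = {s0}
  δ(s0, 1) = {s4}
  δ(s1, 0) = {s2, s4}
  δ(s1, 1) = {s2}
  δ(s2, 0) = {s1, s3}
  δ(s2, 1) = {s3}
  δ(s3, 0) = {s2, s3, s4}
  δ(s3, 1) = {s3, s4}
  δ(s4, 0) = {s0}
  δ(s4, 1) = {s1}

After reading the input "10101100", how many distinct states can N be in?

3

Start: {s0}
read 1: {s4}
read 0: {s0}
read 1: {s4}
read 0: {s0}
read 1: {s4}
read 1: {s1}
read 0: {s2, s4}
read 0: {s0, s1, s3}
Final reachable set {s0, s1, s3} has 3 states.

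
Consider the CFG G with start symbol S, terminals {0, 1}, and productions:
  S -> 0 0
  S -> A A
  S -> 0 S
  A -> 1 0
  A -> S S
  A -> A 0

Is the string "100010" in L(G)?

yes

S ⇒ AA ⇒ A0A ⇒ A00A ⇒ 1000A ⇒ 100010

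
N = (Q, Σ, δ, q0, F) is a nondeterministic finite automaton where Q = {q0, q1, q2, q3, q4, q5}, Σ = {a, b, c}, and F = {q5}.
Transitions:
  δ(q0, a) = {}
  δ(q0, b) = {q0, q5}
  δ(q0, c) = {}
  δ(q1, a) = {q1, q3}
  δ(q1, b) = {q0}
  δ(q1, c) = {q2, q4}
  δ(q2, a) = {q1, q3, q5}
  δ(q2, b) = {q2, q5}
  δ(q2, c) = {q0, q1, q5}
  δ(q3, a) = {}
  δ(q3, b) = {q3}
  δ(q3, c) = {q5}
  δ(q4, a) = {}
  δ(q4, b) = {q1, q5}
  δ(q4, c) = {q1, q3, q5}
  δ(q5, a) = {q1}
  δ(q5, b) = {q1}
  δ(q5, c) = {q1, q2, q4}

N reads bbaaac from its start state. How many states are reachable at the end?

Start: {q0}
read b: {q0, q5}
read b: {q0, q1, q5}
read a: {q1, q3}
read a: {q1, q3}
read a: {q1, q3}
read c: {q2, q4, q5}
Final reachable set {q2, q4, q5} has 3 states.

3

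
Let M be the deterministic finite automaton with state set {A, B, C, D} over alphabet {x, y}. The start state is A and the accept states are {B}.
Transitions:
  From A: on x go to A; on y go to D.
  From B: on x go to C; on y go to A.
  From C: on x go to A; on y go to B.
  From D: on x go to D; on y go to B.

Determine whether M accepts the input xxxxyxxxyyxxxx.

rejected

A --x--> A
A --x--> A
A --x--> A
A --x--> A
A --y--> D
D --x--> D
D --x--> D
D --x--> D
D --y--> B
B --y--> A
A --x--> A
A --x--> A
A --x--> A
A --x--> A
End in state A, which is not an accepting state.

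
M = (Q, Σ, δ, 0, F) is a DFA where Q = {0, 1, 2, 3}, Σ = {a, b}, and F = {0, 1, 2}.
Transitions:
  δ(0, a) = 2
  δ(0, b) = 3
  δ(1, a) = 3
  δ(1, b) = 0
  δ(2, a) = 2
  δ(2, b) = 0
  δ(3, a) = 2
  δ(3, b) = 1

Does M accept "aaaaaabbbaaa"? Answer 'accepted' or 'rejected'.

accepted

0 --a--> 2
2 --a--> 2
2 --a--> 2
2 --a--> 2
2 --a--> 2
2 --a--> 2
2 --b--> 0
0 --b--> 3
3 --b--> 1
1 --a--> 3
3 --a--> 2
2 --a--> 2
End in state 2, which is an accepting state.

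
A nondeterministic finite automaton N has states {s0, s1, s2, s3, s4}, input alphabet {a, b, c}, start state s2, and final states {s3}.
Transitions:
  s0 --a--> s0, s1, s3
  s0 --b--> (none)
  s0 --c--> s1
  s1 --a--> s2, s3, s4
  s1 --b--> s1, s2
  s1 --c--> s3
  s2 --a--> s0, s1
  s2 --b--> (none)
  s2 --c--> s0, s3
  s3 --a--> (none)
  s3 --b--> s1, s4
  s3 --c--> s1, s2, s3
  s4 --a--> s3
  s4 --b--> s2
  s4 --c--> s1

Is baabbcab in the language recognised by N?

Start: {s2}
read b: {}
The reachable set is empty and stays empty for the remaining 7 symbols.
Reachable ∩ accepting = {} — empty.

rejected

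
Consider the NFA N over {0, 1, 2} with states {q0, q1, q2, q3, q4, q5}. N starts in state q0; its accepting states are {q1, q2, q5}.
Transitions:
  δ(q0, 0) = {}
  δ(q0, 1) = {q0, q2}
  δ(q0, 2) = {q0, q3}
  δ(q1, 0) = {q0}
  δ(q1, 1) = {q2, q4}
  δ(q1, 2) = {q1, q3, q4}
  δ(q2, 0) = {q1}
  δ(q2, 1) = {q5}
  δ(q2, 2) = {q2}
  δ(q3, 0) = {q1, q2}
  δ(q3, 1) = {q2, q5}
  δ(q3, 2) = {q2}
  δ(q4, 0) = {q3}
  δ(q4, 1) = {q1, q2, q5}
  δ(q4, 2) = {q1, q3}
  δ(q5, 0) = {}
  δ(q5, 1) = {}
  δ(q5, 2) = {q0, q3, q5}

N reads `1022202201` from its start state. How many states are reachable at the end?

Start: {q0}
read 1: {q0, q2}
read 0: {q1}
read 2: {q1, q3, q4}
read 2: {q1, q2, q3, q4}
read 2: {q1, q2, q3, q4}
read 0: {q0, q1, q2, q3}
read 2: {q0, q1, q2, q3, q4}
read 2: {q0, q1, q2, q3, q4}
read 0: {q0, q1, q2, q3}
read 1: {q0, q2, q4, q5}
Final reachable set {q0, q2, q4, q5} has 4 states.

4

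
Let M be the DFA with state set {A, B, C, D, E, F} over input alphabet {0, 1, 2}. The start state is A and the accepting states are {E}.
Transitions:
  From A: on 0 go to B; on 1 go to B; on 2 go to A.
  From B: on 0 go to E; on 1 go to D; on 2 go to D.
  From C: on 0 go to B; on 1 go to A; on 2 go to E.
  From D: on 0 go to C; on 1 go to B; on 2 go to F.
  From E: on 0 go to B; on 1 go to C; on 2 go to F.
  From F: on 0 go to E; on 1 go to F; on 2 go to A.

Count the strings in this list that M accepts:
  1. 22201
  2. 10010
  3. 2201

22201: rejected
10010: rejected
2201: rejected

0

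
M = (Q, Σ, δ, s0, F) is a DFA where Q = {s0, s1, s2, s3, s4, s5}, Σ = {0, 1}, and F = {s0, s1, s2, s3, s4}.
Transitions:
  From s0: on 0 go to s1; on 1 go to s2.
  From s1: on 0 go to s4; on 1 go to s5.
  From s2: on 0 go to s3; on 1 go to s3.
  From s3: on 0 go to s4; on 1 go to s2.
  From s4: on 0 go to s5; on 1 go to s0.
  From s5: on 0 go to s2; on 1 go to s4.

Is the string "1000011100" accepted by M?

rejected

s0 --1--> s2
s2 --0--> s3
s3 --0--> s4
s4 --0--> s5
s5 --0--> s2
s2 --1--> s3
s3 --1--> s2
s2 --1--> s3
s3 --0--> s4
s4 --0--> s5
End in state s5, which is not an accepting state.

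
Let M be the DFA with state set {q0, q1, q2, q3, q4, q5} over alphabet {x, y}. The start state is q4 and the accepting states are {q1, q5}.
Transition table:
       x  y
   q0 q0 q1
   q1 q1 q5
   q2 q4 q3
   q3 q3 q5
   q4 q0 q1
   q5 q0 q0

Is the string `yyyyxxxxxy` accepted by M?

accepted

q4 --y--> q1
q1 --y--> q5
q5 --y--> q0
q0 --y--> q1
q1 --x--> q1
q1 --x--> q1
q1 --x--> q1
q1 --x--> q1
q1 --x--> q1
q1 --y--> q5
End in state q5, which is an accepting state.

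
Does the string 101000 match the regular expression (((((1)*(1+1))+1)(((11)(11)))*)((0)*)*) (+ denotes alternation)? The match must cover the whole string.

no

No split of 101000 into u·v has ((((1)*(1+1))+1)(((11)(11)))*) matching u and ((0)*)* matching v.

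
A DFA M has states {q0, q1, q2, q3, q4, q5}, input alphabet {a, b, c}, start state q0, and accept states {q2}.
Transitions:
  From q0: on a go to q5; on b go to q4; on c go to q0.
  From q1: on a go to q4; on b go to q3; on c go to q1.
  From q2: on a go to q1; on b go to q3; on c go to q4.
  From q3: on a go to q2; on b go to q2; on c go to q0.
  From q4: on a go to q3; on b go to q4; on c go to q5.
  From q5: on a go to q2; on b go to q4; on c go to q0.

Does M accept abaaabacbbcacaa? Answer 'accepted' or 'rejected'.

accepted

q0 --a--> q5
q5 --b--> q4
q4 --a--> q3
q3 --a--> q2
q2 --a--> q1
q1 --b--> q3
q3 --a--> q2
q2 --c--> q4
q4 --b--> q4
q4 --b--> q4
q4 --c--> q5
q5 --a--> q2
q2 --c--> q4
q4 --a--> q3
q3 --a--> q2
End in state q2, which is an accepting state.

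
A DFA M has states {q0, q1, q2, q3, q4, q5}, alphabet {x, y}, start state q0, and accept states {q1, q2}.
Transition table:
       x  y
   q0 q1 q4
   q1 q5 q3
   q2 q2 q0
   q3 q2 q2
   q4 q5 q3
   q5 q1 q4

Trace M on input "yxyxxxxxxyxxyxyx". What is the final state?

q2

q0 --y--> q4
q4 --x--> q5
q5 --y--> q4
q4 --x--> q5
q5 --x--> q1
q1 --x--> q5
q5 --x--> q1
q1 --x--> q5
q5 --x--> q1
q1 --y--> q3
q3 --x--> q2
q2 --x--> q2
q2 --y--> q0
q0 --x--> q1
q1 --y--> q3
q3 --x--> q2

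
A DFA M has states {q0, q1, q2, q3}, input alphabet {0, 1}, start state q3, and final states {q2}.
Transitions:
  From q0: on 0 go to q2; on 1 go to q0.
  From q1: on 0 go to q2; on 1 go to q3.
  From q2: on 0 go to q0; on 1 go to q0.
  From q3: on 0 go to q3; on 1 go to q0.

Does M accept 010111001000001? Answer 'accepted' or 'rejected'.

rejected

q3 --0--> q3
q3 --1--> q0
q0 --0--> q2
q2 --1--> q0
q0 --1--> q0
q0 --1--> q0
q0 --0--> q2
q2 --0--> q0
q0 --1--> q0
q0 --0--> q2
q2 --0--> q0
q0 --0--> q2
q2 --0--> q0
q0 --0--> q2
q2 --1--> q0
End in state q0, which is not an accepting state.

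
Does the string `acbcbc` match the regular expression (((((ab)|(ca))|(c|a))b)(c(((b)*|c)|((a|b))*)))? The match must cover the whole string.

no

No split of acbcbc into u·v has ((((ab)|(ca))|(c|a))b) matching u and (c(((b)*|c)|((a|b))*)) matching v.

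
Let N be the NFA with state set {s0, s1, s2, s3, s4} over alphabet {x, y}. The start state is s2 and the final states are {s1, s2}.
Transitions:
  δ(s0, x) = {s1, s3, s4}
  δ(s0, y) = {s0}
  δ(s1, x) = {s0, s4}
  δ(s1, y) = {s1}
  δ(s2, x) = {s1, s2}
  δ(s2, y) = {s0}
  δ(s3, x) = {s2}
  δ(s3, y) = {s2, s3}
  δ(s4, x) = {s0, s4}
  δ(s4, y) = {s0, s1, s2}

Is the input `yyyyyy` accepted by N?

rejected

Start: {s2}
read y: {s0}
read y: {s0}
read y: {s0}
read y: {s0}
read y: {s0}
read y: {s0}
Reachable ∩ accepting = {} — empty.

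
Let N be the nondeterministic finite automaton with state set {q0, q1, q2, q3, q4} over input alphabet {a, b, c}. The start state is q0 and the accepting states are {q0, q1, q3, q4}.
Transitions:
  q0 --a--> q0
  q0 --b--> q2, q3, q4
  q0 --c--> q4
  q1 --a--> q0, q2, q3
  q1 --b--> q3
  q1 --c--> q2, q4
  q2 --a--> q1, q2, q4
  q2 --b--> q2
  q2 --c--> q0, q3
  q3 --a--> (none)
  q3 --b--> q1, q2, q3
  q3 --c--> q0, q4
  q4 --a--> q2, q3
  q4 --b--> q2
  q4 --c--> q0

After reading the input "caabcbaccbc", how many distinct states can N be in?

4

Start: {q0}
read c: {q4}
read a: {q2, q3}
read a: {q1, q2, q4}
read b: {q2, q3}
read c: {q0, q3, q4}
read b: {q1, q2, q3, q4}
read a: {q0, q1, q2, q3, q4}
read c: {q0, q2, q3, q4}
read c: {q0, q3, q4}
read b: {q1, q2, q3, q4}
read c: {q0, q2, q3, q4}
Final reachable set {q0, q2, q3, q4} has 4 states.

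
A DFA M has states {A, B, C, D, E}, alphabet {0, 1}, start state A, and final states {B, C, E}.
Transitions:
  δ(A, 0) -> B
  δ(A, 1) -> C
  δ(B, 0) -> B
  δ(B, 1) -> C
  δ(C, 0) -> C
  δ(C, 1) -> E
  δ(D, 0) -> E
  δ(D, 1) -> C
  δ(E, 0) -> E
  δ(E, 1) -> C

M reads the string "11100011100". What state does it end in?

A --1--> C
C --1--> E
E --1--> C
C --0--> C
C --0--> C
C --0--> C
C --1--> E
E --1--> C
C --1--> E
E --0--> E
E --0--> E

E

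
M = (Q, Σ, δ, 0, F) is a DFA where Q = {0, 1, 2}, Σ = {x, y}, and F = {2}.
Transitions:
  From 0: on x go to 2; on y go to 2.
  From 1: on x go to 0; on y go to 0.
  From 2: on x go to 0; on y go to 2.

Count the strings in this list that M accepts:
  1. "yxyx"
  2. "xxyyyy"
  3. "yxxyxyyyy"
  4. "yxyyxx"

"yxyx": rejected
"xxyyyy": accepted
"yxxyxyyyy": accepted
"yxyyxx": accepted

3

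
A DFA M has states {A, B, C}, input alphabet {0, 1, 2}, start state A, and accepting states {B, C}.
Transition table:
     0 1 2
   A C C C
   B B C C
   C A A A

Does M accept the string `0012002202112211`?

rejected

A --0--> C
C --0--> A
A --1--> C
C --2--> A
A --0--> C
C --0--> A
A --2--> C
C --2--> A
A --0--> C
C --2--> A
A --1--> C
C --1--> A
A --2--> C
C --2--> A
A --1--> C
C --1--> A
End in state A, which is not an accepting state.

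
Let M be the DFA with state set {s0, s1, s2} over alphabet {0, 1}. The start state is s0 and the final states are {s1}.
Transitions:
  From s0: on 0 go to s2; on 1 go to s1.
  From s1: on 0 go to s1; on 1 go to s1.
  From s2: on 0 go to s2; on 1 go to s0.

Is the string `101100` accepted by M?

s0 --1--> s1
s1 --0--> s1
s1 --1--> s1
s1 --1--> s1
s1 --0--> s1
s1 --0--> s1
End in state s1, which is an accepting state.

accepted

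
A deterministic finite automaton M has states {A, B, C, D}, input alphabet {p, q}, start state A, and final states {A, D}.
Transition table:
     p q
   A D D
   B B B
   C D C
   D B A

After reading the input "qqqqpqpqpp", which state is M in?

A --q--> D
D --q--> A
A --q--> D
D --q--> A
A --p--> D
D --q--> A
A --p--> D
D --q--> A
A --p--> D
D --p--> B

B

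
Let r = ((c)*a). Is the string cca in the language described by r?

Split as cc·a: (c)* matches cc and a matches a.

yes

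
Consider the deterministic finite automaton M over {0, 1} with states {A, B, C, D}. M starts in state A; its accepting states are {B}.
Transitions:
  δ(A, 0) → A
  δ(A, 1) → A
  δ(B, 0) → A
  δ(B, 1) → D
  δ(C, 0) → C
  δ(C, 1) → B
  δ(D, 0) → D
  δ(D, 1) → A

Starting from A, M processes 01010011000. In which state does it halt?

A

A --0--> A
A --1--> A
A --0--> A
A --1--> A
A --0--> A
A --0--> A
A --1--> A
A --1--> A
A --0--> A
A --0--> A
A --0--> A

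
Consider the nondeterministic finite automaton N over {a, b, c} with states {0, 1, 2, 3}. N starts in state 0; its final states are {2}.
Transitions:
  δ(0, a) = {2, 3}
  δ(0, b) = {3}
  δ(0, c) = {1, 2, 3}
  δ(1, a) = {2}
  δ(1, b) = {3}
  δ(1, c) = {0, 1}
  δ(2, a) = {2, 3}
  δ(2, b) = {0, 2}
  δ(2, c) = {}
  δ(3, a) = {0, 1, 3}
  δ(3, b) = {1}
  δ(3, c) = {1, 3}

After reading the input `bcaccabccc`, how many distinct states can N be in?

Start: {0}
read b: {3}
read c: {1, 3}
read a: {0, 1, 2, 3}
read c: {0, 1, 2, 3}
read c: {0, 1, 2, 3}
read a: {0, 1, 2, 3}
read b: {0, 1, 2, 3}
read c: {0, 1, 2, 3}
read c: {0, 1, 2, 3}
read c: {0, 1, 2, 3}
Final reachable set {0, 1, 2, 3} has 4 states.

4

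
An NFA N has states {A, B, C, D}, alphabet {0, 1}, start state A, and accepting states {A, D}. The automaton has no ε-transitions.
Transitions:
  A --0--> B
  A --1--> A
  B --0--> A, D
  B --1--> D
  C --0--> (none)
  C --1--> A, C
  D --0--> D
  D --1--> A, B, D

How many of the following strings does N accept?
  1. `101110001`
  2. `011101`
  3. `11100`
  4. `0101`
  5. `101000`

5

`101110001`: accepted
`011101`: accepted
`11100`: accepted
`0101`: accepted
`101000`: accepted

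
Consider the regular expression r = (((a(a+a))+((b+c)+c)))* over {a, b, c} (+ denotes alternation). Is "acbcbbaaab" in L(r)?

no

acbcbbaaab cannot be split into zero or more pieces each matching ((a(a+a))+((b+c)+c)).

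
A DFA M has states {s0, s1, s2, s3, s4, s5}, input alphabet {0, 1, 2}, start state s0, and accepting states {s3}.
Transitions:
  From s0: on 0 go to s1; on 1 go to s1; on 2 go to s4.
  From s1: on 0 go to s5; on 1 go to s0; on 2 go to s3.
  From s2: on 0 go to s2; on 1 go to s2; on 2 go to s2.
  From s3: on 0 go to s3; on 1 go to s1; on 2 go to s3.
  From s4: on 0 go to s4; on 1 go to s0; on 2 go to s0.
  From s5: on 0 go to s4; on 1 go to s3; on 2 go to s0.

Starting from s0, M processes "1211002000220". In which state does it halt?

s0 --1--> s1
s1 --2--> s3
s3 --1--> s1
s1 --1--> s0
s0 --0--> s1
s1 --0--> s5
s5 --2--> s0
s0 --0--> s1
s1 --0--> s5
s5 --0--> s4
s4 --2--> s0
s0 --2--> s4
s4 --0--> s4

s4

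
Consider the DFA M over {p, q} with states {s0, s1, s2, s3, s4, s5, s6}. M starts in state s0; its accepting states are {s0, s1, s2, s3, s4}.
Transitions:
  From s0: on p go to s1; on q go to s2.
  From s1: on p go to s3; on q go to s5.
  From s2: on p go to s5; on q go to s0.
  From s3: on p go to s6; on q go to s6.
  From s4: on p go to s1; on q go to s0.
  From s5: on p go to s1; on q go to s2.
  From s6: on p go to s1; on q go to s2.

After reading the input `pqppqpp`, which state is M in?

s0 --p--> s1
s1 --q--> s5
s5 --p--> s1
s1 --p--> s3
s3 --q--> s6
s6 --p--> s1
s1 --p--> s3

s3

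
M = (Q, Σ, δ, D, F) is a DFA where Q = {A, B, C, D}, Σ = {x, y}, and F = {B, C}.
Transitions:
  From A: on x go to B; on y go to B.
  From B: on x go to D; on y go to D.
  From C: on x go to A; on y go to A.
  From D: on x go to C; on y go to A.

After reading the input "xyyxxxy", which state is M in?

D --x--> C
C --y--> A
A --y--> B
B --x--> D
D --x--> C
C --x--> A
A --y--> B

B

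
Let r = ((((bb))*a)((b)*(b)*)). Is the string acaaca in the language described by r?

No split of acaaca into u·v has (((bb))*a) matching u and ((b)*(b)*) matching v.

no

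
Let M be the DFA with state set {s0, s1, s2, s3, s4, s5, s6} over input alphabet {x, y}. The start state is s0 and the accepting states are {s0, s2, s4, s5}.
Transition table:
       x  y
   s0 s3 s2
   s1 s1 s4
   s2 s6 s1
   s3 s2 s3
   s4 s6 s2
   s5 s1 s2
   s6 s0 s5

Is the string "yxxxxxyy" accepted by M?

s0 --y--> s2
s2 --x--> s6
s6 --x--> s0
s0 --x--> s3
s3 --x--> s2
s2 --x--> s6
s6 --y--> s5
s5 --y--> s2
End in state s2, which is an accepting state.

accepted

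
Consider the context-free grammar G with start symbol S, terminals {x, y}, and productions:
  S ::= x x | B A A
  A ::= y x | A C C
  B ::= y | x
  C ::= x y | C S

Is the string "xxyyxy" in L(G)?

no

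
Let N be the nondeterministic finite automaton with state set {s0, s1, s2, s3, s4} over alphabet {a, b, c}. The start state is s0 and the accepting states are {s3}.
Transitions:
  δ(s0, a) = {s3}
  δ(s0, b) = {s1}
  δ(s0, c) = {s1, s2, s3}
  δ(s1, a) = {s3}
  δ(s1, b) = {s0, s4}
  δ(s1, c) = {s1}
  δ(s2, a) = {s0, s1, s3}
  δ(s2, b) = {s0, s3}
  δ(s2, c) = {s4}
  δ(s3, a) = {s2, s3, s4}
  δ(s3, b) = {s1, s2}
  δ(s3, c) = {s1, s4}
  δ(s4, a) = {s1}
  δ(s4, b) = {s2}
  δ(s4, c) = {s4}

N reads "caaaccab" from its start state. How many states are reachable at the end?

4

Start: {s0}
read c: {s1, s2, s3}
read a: {s0, s1, s2, s3, s4}
read a: {s0, s1, s2, s3, s4}
read a: {s0, s1, s2, s3, s4}
read c: {s1, s2, s3, s4}
read c: {s1, s4}
read a: {s1, s3}
read b: {s0, s1, s2, s4}
Final reachable set {s0, s1, s2, s4} has 4 states.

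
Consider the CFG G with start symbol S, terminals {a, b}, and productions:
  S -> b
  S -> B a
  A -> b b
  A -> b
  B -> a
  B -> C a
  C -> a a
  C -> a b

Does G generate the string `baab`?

no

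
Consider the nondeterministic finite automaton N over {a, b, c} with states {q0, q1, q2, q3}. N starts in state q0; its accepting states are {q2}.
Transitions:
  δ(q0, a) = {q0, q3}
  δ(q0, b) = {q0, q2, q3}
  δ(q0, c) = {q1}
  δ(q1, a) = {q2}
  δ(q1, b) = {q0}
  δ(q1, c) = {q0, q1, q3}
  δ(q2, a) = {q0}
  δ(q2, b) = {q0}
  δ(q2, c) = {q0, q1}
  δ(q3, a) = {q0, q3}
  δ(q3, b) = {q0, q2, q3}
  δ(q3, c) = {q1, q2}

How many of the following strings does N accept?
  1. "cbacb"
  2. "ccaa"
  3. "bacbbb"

"cbacb": rejected
"ccaa": rejected
"bacbbb": accepted

1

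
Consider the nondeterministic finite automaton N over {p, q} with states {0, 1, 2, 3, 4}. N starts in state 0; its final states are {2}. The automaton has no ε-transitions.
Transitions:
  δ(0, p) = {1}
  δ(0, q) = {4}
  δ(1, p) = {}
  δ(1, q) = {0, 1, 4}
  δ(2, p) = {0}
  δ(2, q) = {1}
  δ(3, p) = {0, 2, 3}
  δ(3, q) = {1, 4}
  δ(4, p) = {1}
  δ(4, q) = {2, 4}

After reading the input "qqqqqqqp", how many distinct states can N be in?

Start: {0}
read q: {4}
read q: {2, 4}
read q: {1, 2, 4}
read q: {0, 1, 2, 4}
read q: {0, 1, 2, 4}
read q: {0, 1, 2, 4}
read q: {0, 1, 2, 4}
read p: {0, 1}
Final reachable set {0, 1} has 2 states.

2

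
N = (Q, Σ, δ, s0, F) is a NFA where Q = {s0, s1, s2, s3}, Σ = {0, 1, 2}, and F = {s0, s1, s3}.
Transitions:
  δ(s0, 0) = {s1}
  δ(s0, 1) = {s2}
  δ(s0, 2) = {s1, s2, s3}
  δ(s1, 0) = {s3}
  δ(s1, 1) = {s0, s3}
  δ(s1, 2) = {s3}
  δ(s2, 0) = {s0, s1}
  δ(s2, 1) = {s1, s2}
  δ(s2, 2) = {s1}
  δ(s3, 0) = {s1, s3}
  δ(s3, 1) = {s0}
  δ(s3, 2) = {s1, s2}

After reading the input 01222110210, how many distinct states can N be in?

3

Start: {s0}
read 0: {s1}
read 1: {s0, s3}
read 2: {s1, s2, s3}
read 2: {s1, s2, s3}
read 2: {s1, s2, s3}
read 1: {s0, s1, s2, s3}
read 1: {s0, s1, s2, s3}
read 0: {s0, s1, s3}
read 2: {s1, s2, s3}
read 1: {s0, s1, s2, s3}
read 0: {s0, s1, s3}
Final reachable set {s0, s1, s3} has 3 states.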